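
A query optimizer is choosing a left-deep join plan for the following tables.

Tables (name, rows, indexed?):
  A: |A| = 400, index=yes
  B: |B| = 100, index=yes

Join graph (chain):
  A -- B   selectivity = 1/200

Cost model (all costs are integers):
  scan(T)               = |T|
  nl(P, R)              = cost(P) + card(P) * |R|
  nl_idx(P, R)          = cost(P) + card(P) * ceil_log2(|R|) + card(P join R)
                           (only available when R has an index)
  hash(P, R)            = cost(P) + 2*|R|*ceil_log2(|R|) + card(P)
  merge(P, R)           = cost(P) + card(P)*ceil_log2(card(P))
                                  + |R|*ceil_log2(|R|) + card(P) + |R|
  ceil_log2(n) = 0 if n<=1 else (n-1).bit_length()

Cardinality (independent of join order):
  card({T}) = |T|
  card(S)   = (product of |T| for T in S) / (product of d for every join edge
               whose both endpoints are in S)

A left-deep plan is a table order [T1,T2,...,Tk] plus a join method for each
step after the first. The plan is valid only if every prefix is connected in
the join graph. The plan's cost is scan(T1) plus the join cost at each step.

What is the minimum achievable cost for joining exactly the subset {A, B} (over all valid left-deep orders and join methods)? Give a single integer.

1200

Selinger DP over subsets of {A,B}:
  {A}: scan cost=400, card=400
  {B}: scan cost=100, card=100
  {AB}: card=200; try (A,nl_idx)→1200, (B,hash)→2200, (B,nl_idx)→3400, (A,merge)→4900, (B,merge)→5200, (A,hash)→7400 …(+2); best=1200 via (A,nl_idx)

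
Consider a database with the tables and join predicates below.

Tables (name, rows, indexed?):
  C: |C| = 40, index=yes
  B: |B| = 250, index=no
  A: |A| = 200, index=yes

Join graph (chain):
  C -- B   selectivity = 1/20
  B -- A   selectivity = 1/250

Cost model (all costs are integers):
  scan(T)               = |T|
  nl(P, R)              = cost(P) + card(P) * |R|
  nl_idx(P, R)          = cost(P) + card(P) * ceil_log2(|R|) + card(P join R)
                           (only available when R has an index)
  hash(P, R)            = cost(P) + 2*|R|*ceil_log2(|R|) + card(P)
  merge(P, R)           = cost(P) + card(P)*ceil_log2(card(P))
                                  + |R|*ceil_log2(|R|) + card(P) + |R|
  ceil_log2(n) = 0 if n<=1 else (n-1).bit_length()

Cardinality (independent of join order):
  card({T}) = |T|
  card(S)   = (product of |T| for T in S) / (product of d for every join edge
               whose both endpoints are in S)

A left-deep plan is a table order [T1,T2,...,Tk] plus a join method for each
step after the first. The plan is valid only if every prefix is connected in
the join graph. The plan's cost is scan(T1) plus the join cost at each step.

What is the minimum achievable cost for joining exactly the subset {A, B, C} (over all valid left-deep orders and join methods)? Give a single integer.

Selinger DP over subsets of {A,B,C}:
  {C}: scan cost=40, card=40
  {B}: scan cost=250, card=250
  {A}: scan cost=200, card=200
  {BC}: card=500; try (C,hash)→980, (C,nl_idx)→2250, (B,merge)→2570, (C,merge)→2780, (B,hash)→4080, (B,nl)→10040 …(+1); best=980 via (C,hash)
  {AB}: card=200; try (A,nl_idx)→2450, (A,hash)→3700, (B,merge)→4250, (A,merge)→4300, (B,hash)→4400, (B,nl)→50200 …(+1); best=2450 via (A,nl_idx)
  {ABC}: card=400; try (C,hash)→3130, (C,nl_idx)→4050, (C,merge)→4530, (A,hash)→4680, (A,nl_idx)→5380, (A,merge)→7780 …(+2); best=3130 via (C,hash)

3130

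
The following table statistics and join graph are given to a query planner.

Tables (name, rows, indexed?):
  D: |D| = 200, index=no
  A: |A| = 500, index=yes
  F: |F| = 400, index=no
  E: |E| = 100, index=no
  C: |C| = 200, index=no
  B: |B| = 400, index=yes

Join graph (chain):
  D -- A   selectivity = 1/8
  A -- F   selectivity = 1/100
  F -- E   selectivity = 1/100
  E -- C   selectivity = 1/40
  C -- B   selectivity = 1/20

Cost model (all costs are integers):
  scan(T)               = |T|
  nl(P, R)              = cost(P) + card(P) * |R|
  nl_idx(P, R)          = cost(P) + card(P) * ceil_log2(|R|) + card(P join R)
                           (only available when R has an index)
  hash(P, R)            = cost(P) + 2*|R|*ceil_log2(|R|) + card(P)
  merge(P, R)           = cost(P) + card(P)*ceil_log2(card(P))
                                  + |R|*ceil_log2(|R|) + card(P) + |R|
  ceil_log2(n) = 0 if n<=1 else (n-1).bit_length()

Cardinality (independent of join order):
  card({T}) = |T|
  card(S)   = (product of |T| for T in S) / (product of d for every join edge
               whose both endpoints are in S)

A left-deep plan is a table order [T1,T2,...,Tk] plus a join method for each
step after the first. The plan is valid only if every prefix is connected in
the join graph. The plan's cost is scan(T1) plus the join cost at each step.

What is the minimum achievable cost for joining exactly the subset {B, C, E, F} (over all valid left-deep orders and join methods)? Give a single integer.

15000

Selinger DP over subsets of {B,C,E,F}:
  {F}: scan cost=400, card=400
  {E}: scan cost=100, card=100
  {C}: scan cost=200, card=200
  {B}: scan cost=400, card=400
  {EF}: card=400; try (E,hash)→2200, (F,merge)→4900, (E,merge)→5200, (F,hash)→7400, (F,nl)→40100, (E,nl)→40400; best=2200 via (E,hash)
  {CE}: card=500; try (E,hash)→1800, (C,merge)→2700, (E,merge)→2800, (C,hash)→3400, (C,nl)→20100, (E,nl)→20200; best=1800 via (E,hash)
  {BC}: card=4000; try (C,hash)→4000, (B,merge)→6000, (B,nl_idx)→6000, (C,merge)→6200, (B,hash)→7600, (B,nl)→80200 …(+1); best=4000 via (C,hash)
  {CEF}: card=2000; try (C,hash)→5800, (C,merge)→8000, (F,hash)→9500, (F,merge)→10800, (C,nl)→82200, (F,nl)→201800; best=5800 via (C,hash)
  {BCE}: card=10000; try (E,hash)→9400, (B,hash)→9500, (B,merge)→10800, (B,nl_idx)→16300, (E,merge)→56800, (B,nl)→201800 …(+1); best=9400 via (E,hash)
  {BCEF}: card=40000; try (B,hash)→15000, (F,hash)→26600, (B,merge)→33800, (B,nl_idx)→63800, (F,merge)→163400, (B,nl)→805800 …(+1); best=15000 via (B,hash)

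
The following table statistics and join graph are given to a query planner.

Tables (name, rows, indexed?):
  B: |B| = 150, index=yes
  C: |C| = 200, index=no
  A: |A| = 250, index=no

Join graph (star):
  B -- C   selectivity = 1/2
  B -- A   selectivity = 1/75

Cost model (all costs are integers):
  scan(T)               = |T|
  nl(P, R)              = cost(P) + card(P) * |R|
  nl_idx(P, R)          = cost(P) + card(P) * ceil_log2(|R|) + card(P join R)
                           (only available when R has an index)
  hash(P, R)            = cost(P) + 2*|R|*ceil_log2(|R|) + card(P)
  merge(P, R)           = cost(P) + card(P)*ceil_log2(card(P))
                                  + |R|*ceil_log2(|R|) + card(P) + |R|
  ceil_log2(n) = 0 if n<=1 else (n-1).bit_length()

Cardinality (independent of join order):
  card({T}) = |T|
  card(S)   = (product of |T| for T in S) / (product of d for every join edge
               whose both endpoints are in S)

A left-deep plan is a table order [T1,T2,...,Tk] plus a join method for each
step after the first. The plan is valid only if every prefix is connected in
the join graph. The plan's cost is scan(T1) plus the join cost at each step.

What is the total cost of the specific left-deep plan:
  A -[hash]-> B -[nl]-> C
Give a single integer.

step 1: scan A: cost=250, card=250
step 2: join B via hash
    card(P join B) = 250*150/(75) = 500
    cost = 250 + 2*150*8 + 250 = 2900
step 3: join C via nl
    card(P join C) = 500*200/(2) = 50000
    cost = 2900 + 500*200 = 102900

102900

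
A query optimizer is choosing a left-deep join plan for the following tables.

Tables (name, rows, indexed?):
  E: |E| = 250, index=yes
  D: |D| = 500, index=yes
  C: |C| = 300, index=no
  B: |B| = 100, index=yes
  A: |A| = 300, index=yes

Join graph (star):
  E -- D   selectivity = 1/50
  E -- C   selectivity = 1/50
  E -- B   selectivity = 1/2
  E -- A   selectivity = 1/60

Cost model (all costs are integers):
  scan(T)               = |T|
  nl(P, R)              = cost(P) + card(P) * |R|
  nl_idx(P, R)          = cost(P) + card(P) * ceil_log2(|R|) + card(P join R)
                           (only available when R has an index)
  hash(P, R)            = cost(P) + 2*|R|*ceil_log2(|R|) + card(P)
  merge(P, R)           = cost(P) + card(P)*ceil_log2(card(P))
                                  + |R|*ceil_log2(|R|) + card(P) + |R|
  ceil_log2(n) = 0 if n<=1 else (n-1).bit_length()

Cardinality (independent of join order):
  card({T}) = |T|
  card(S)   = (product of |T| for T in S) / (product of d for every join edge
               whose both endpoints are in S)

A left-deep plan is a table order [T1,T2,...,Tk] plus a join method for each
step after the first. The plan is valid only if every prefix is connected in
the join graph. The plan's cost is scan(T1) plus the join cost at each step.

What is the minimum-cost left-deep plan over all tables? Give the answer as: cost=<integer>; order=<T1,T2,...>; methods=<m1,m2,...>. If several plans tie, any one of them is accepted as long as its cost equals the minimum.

Selinger DP (subsets sized 1..n):
  {E}: scan cost=250, card=250
  {D}: scan cost=500, card=500
  {C}: scan cost=300, card=300
  {B}: scan cost=100, card=100
  {A}: scan cost=300, card=300
  {DE}: card=2500; try (E,hash)→5000, (D,nl_idx)→5000, (E,nl_idx)→7000, (D,merge)→7500, (E,merge)→7750, (D,hash)→9500 …(+2); best=5000 via (E,hash)
  {CE}: card=1500; try (E,nl_idx)→4200, (E,hash)→4600, (C,merge)→5500, (E,merge)→5550, (C,hash)→5900, (C,nl)→75250 …(+1); best=4200 via (E,nl_idx)
  {BE}: card=12500; try (B,hash)→1900, (E,merge)→3150, (B,merge)→3300, (E,hash)→4200, (E,nl_idx)→13400, (B,nl_idx)→14500 …(+2); best=1900 via (B,hash)
  {AE}: card=1250; try (A,nl_idx)→3750, (E,nl_idx)→3950, (E,hash)→4600, (A,merge)→5500, (E,merge)→5550, (A,hash)→5900 …(+2); best=3750 via (A,nl_idx)
  {CDE}: card=15000; try (C,hash)→12900, (D,hash)→14700, (D,merge)→27200, (D,nl_idx)→32700, (C,merge)→40500, (D,nl)→754200 …(+1); best=12900 via (C,hash)
  {BDE}: card=125000; try (B,hash)→8900, (D,hash)→23400, (B,merge)→38300, (B,nl_idx)→147500, (D,merge)→194400, (D,nl_idx)→239400 …(+2); best=8900 via (B,hash)
  {ADE}: card=12500; try (A,hash)→12900, (D,hash)→14000, (D,merge)→23750, (D,nl_idx)→27500, (A,nl_idx)→40000, (A,merge)→40500 …(+2); best=12900 via (A,hash)
  {BCE}: card=75000; try (B,hash)→7100, (C,hash)→19800, (B,merge)→23000, (B,nl_idx)→89700, (B,nl)→154200, (C,merge)→192400 …(+1); best=7100 via (B,hash)
  {ACE}: card=7500; try (C,hash)→10400, (A,hash)→11100, (C,merge)→21750, (A,merge)→25200, (A,nl_idx)→25200, (C,nl)→378750 …(+1); best=10400 via (C,hash)
  {ABE}: card=62500; try (B,hash)→6400, (B,merge)→19550, (A,hash)→19800, (B,nl_idx)→75000, (B,nl)→128750, (A,nl_idx)→176900 …(+2); best=6400 via (B,hash)
  {BCDE}: card=750000; try (B,hash)→29300, (D,hash)→91100, (C,hash)→139300, (B,merge)→238700, (B,nl_idx)→867900, (D,merge)→1362100 …(+5); best=29300 via (B,hash)
  {ACDE}: card=75000; try (D,hash)→26900, (C,hash)→30800, (A,hash)→33300, (D,merge)→120400, (D,nl_idx)→152900, (C,merge)→203400 …(+5); best=26900 via (D,hash)
  {ABDE}: card=625000; try (B,hash)→26800, (D,hash)→77900, (A,hash)→139300, (B,merge)→201200, (B,nl_idx)→725400, (D,merge)→1073900 …(+6); best=26800 via (B,hash)
  {ABCE}: card=375000; try (B,hash)→19300, (C,hash)→74300, (A,hash)→87500, (B,merge)→116200, (B,nl_idx)→437900, (B,nl)→760400 …(+5); best=19300 via (B,hash)
  {ABCDE}: card=3750000; try (B,hash)→103300, (D,hash)→403300, (C,hash)→657200, (A,hash)→784700, (B,merge)→1377700, (B,nl_idx)→4301900 …(+9); best=103300 via (B,hash)

cost=103300; order=E,A,C,D,B; methods=nl_idx,hash,hash,hash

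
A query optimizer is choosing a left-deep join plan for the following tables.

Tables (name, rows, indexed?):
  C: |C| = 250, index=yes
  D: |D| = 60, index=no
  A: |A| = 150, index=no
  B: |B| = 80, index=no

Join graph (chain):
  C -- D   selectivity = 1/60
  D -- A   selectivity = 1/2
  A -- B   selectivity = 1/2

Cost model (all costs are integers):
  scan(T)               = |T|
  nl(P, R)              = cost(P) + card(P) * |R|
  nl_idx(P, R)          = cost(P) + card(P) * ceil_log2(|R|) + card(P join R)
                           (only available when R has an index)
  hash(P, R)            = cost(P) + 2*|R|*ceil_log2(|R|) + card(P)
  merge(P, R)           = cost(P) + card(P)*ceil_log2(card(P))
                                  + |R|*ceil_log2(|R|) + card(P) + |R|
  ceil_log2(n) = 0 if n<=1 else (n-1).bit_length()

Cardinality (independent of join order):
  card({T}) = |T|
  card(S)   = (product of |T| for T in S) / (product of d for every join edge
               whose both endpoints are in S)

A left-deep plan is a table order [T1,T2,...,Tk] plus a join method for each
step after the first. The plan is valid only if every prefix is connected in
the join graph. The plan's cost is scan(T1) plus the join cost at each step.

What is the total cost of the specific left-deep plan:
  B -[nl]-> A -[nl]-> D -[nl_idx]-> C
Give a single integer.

2562080

step 1: scan B: cost=80, card=80
step 2: join A via nl
    card(P join A) = 80*150/(2) = 6000
    cost = 80 + 80*150 = 12080
step 3: join D via nl
    card(P join D) = 6000*60/(2) = 180000
    cost = 12080 + 6000*60 = 372080
step 4: join C via nl_idx
    card(P join C) = 180000*250/(60) = 750000
    cost = 372080 + 180000*8 + 750000 = 2562080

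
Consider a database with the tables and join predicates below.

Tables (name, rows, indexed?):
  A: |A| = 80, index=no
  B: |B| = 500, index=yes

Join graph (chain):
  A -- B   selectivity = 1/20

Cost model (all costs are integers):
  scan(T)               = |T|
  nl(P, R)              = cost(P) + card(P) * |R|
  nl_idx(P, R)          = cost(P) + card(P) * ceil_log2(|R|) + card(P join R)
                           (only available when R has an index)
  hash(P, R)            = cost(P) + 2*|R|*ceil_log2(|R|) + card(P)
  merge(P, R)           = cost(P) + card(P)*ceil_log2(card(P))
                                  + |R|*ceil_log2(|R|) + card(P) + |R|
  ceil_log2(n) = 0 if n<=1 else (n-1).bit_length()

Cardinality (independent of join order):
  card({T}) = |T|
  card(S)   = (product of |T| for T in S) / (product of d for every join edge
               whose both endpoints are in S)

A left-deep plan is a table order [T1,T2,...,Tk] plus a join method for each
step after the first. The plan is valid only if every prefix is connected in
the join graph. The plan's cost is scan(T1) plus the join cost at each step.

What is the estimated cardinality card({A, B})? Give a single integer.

Tables in S: A(80), B(500)
Edges inside S: A-B(d=20)
numerator = 80 * 500 = 40000
denominator = 20 = 20
card(S) = 40000 / 20 = 2000

2000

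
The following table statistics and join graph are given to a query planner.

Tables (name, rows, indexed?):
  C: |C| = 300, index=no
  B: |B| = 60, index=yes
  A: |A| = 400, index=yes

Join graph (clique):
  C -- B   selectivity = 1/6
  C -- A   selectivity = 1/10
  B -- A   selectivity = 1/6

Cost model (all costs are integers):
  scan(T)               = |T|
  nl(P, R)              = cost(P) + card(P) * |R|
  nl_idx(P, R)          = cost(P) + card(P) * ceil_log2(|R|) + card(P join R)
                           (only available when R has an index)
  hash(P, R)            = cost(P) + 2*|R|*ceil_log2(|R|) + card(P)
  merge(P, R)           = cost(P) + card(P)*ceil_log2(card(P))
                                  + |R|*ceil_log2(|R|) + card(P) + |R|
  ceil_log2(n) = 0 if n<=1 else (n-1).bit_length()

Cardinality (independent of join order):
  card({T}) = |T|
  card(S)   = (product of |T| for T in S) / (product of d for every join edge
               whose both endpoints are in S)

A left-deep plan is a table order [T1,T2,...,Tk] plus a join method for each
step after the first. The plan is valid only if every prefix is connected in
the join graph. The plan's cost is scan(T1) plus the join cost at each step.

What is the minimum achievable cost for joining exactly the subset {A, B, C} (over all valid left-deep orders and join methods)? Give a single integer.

Selinger DP over subsets of {A,B,C}:
  {C}: scan cost=300, card=300
  {B}: scan cost=60, card=60
  {A}: scan cost=400, card=400
  {BC}: card=3000; try (B,hash)→1320, (C,merge)→3480, (B,merge)→3720, (B,nl_idx)→5100, (C,hash)→5520, (C,nl)→18060 …(+1); best=1320 via (B,hash)
  {AC}: card=12000; try (C,hash)→6200, (A,merge)→7300, (C,merge)→7400, (A,hash)→7800, (A,nl_idx)→15000, (A,nl)→120300 …(+1); best=6200 via (C,hash)
  {AB}: card=4000; try (B,hash)→1520, (A,merge)→4480, (A,nl_idx)→4600, (B,merge)→4820, (B,nl_idx)→6800, (A,hash)→7320 …(+2); best=1520 via (B,hash)
  {ABC}: card=20000; try (C,hash)→10920, (A,hash)→11520, (B,hash)→18920, (A,merge)→44320, (A,nl_idx)→48320, (C,merge)→56520 …(+5); best=10920 via (C,hash)

10920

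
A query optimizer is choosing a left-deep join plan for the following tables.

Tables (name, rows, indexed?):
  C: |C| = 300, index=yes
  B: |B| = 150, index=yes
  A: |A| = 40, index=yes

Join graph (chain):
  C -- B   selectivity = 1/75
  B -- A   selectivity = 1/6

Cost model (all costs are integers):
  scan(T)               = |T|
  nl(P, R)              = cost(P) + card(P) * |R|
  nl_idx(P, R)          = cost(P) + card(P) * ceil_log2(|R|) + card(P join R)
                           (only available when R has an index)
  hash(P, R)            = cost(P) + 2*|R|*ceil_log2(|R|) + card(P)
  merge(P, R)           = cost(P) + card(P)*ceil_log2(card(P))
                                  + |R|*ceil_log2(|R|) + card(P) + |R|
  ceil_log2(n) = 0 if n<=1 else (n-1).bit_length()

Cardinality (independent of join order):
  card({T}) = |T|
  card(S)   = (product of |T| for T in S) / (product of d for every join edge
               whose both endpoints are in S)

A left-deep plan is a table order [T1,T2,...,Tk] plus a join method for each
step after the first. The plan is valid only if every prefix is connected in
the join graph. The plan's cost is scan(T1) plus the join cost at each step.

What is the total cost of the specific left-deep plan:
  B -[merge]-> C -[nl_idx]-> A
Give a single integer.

step 1: scan B: cost=150, card=150
step 2: join C via merge
    card(P join C) = 150*300/(75) = 600
    cost = 150 + 150*8 + 300*9 + 150 + 300 = 4500
step 3: join A via nl_idx
    card(P join A) = 600*40/(6) = 4000
    cost = 4500 + 600*6 + 4000 = 12100

12100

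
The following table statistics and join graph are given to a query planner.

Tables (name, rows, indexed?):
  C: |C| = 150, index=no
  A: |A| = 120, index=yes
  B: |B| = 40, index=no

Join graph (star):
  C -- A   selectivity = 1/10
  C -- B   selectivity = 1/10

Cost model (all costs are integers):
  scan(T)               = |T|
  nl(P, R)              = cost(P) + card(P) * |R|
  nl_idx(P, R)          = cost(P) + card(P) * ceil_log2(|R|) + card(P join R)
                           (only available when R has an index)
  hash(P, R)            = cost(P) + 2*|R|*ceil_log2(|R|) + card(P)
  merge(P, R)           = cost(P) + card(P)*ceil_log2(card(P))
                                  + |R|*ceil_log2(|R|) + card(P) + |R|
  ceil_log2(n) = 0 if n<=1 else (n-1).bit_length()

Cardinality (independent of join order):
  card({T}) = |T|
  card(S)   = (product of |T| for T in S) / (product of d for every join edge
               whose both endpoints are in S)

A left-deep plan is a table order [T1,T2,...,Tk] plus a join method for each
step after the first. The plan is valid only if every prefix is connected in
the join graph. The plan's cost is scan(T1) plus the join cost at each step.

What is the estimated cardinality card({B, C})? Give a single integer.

Tables in S: B(40), C(150)
Edges inside S: C-B(d=10)
numerator = 40 * 150 = 6000
denominator = 10 = 10
card(S) = 6000 / 10 = 600

600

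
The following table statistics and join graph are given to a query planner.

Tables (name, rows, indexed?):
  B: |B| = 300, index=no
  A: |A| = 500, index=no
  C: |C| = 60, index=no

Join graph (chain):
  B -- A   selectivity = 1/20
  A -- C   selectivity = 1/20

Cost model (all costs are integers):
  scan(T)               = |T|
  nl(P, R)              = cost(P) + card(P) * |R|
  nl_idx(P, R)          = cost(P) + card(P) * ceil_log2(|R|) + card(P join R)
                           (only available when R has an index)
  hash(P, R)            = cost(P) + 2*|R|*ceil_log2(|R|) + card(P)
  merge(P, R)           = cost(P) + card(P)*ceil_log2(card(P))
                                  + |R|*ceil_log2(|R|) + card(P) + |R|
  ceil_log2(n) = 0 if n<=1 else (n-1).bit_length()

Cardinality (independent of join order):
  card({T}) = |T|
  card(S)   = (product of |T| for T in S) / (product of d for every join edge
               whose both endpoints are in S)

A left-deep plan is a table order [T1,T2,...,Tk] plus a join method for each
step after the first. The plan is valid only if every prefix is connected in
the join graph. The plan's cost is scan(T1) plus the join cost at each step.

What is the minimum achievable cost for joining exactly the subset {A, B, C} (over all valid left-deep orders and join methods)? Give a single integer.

Selinger DP over subsets of {A,B,C}:
  {B}: scan cost=300, card=300
  {A}: scan cost=500, card=500
  {C}: scan cost=60, card=60
  {AB}: card=7500; try (B,hash)→6400, (A,merge)→8300, (B,merge)→8500, (A,hash)→9600, (A,nl)→150300, (B,nl)→150500; best=6400 via (B,hash)
  {AC}: card=1500; try (C,hash)→1720, (A,merge)→5480, (C,merge)→5920, (A,hash)→9120, (A,nl)→30060, (C,nl)→30500; best=1720 via (C,hash)
  {ABC}: card=22500; try (B,hash)→8620, (C,hash)→14620, (B,merge)→22720, (C,merge)→111820, (B,nl)→451720, (C,nl)→456400; best=8620 via (B,hash)

8620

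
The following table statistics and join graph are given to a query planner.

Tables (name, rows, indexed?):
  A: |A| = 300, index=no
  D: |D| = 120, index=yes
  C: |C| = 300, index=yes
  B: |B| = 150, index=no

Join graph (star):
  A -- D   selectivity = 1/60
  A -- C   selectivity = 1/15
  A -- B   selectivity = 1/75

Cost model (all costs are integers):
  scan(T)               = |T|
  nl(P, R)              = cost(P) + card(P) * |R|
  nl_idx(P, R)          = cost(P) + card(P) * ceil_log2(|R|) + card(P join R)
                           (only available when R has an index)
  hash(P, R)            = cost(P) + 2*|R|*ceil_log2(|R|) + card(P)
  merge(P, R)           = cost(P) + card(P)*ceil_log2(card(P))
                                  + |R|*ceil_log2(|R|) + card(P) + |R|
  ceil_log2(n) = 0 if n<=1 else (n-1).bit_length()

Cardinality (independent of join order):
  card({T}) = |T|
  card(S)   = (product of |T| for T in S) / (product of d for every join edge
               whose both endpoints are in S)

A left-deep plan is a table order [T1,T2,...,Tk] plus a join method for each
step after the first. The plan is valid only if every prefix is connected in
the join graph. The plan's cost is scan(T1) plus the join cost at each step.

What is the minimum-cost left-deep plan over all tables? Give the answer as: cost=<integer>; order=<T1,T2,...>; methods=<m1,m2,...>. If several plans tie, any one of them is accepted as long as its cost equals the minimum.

cost=11880; order=A,B,D,C; methods=hash,hash,hash

Selinger DP (subsets sized 1..n):
  {A}: scan cost=300, card=300
  {D}: scan cost=120, card=120
  {C}: scan cost=300, card=300
  {B}: scan cost=150, card=150
  {AD}: card=600; try (D,hash)→2280, (D,nl_idx)→3000, (A,merge)→4080, (D,merge)→4260, (A,hash)→5640, (A,nl)→36120 …(+1); best=2280 via (D,hash)
  {AC}: card=6000; try (C,hash)→6000, (A,hash)→6000, (C,merge)→6300, (A,merge)→6300, (C,nl_idx)→9000, (C,nl)→90300 …(+1); best=6000 via (C,hash)
  {AB}: card=600; try (B,hash)→3000, (A,merge)→4500, (B,merge)→4650, (A,hash)→5700, (A,nl)→45150, (B,nl)→45300; best=3000 via (B,hash)
  {ACD}: card=12000; try (C,hash)→8280, (C,merge)→11880, (D,hash)→13680, (C,nl_idx)→19680, (D,nl_idx)→60000, (D,merge)→90960 …(+2); best=8280 via (C,hash)
  {ABD}: card=1200; try (D,hash)→5280, (B,hash)→5280, (D,nl_idx)→8400, (B,merge)→10230, (D,merge)→10560, (D,nl)→75000 …(+1); best=5280 via (D,hash)
  {ABC}: card=12000; try (C,hash)→9000, (C,merge)→12600, (B,hash)→14400, (C,nl_idx)→20400, (B,merge)→91350, (C,nl)→183000 …(+1); best=9000 via (C,hash)
  {ABCD}: card=24000; try (C,hash)→11880, (D,hash)→22680, (C,merge)→22680, (B,hash)→22680, (C,nl_idx)→40080, (D,nl_idx)→117000 …(+5); best=11880 via (C,hash)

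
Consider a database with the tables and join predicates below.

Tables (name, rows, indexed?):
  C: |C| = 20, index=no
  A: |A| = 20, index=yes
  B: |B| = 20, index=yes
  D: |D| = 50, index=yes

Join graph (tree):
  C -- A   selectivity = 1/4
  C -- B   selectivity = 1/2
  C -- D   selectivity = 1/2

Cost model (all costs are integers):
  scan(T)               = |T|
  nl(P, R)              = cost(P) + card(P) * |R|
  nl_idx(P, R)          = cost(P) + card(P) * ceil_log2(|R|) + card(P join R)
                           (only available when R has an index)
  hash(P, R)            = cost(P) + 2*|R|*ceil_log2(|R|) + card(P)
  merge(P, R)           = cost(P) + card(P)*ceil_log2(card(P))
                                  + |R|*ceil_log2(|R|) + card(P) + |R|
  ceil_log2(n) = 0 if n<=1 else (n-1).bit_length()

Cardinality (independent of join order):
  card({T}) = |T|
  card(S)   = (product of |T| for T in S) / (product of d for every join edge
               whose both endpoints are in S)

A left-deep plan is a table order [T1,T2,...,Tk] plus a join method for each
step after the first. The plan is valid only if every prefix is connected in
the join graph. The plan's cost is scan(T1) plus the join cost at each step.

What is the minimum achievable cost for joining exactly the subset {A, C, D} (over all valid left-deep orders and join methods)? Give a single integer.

920

Selinger DP over subsets of {A,C,D}:
  {C}: scan cost=20, card=20
  {A}: scan cost=20, card=20
  {D}: scan cost=50, card=50
  {AC}: card=100; try (A,nl_idx)→220, (C,hash)→240, (A,hash)→240, (C,merge)→260, (A,merge)→260, (C,nl)→420 …(+1); best=220 via (A,nl_idx)
  {CD}: card=500; try (C,hash)→300, (D,merge)→490, (C,merge)→520, (D,hash)→640, (D,nl_idx)→640, (D,nl)→1020 …(+1); best=300 via (C,hash)
  {ACD}: card=2500; try (D,hash)→920, (A,hash)→1000, (D,merge)→1370, (D,nl_idx)→3320, (D,nl)→5220, (A,nl_idx)→5300 …(+2); best=920 via (D,hash)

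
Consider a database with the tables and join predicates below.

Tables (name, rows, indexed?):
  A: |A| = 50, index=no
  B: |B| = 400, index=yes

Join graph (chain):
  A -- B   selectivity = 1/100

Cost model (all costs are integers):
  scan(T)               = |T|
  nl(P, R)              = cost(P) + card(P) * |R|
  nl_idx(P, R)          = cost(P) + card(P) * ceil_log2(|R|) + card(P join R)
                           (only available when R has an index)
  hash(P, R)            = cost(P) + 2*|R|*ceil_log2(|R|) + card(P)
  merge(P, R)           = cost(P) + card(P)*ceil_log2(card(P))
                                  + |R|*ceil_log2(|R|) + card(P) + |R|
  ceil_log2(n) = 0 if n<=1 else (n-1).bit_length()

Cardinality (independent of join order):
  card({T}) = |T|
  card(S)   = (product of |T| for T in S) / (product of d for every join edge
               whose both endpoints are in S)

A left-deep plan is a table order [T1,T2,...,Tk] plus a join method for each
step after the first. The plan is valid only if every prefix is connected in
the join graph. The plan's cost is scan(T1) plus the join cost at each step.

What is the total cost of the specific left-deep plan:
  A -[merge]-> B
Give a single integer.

step 1: scan A: cost=50, card=50
step 2: join B via merge
    card(P join B) = 50*400/(100) = 200
    cost = 50 + 50*6 + 400*9 + 50 + 400 = 4400

4400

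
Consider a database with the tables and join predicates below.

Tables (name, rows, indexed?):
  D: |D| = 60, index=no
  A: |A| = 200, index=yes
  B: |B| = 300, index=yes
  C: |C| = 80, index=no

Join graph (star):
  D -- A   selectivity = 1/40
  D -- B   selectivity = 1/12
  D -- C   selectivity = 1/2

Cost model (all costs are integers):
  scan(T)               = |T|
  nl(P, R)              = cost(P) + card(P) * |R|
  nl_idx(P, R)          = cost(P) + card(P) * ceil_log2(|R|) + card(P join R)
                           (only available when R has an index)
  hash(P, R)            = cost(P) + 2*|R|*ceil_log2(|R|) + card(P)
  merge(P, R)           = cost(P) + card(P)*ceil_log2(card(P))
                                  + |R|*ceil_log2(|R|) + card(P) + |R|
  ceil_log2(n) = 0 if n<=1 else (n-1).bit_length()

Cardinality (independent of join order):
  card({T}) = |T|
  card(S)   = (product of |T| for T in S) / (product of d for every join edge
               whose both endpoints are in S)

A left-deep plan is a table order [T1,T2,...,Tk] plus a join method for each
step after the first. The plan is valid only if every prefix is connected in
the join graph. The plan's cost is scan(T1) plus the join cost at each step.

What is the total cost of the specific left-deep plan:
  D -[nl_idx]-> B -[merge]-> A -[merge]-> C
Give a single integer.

127540

step 1: scan D: cost=60, card=60
step 2: join B via nl_idx
    card(P join B) = 60*300/(12) = 1500
    cost = 60 + 60*9 + 1500 = 2100
step 3: join A via merge
    card(P join A) = 1500*200/(40) = 7500
    cost = 2100 + 1500*11 + 200*8 + 1500 + 200 = 21900
step 4: join C via merge
    card(P join C) = 7500*80/(2) = 300000
    cost = 21900 + 7500*13 + 80*7 + 7500 + 80 = 127540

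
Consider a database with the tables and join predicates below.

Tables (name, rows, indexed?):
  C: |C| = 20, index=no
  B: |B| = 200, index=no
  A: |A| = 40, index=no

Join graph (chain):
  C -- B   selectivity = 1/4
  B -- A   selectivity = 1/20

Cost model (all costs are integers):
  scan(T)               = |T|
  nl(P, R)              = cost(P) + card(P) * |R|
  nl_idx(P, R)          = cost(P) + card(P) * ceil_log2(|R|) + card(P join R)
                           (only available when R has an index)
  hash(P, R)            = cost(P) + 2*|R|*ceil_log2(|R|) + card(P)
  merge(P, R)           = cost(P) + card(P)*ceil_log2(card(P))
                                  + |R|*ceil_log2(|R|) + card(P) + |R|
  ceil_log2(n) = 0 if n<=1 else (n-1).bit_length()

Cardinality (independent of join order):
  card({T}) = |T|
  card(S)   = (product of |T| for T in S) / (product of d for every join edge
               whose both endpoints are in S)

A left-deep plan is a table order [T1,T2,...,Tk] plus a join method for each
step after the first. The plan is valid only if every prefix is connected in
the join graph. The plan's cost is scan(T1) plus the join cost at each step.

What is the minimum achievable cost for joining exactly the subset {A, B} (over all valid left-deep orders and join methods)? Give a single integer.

Selinger DP over subsets of {A,B}:
  {B}: scan cost=200, card=200
  {A}: scan cost=40, card=40
  {AB}: card=400; try (A,hash)→880, (B,merge)→2120, (A,merge)→2280, (B,hash)→3280, (B,nl)→8040, (A,nl)→8200; best=880 via (A,hash)

880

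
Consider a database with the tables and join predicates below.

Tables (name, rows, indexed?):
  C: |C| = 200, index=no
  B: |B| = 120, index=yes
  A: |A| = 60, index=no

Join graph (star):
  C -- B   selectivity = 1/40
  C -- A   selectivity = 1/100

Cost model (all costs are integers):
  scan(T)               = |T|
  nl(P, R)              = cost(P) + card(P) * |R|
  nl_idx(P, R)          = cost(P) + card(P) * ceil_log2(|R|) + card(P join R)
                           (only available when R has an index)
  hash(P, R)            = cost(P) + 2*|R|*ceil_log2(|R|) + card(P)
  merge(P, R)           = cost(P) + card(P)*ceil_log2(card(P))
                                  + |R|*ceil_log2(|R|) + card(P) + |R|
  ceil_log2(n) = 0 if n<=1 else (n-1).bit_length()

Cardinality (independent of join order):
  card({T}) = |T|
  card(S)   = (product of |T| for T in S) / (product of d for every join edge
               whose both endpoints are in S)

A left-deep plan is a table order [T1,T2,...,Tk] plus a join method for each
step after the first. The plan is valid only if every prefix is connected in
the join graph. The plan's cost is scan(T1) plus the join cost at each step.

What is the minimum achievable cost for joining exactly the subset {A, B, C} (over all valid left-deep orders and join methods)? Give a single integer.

2320

Selinger DP over subsets of {A,B,C}:
  {C}: scan cost=200, card=200
  {B}: scan cost=120, card=120
  {A}: scan cost=60, card=60
  {BC}: card=600; try (B,hash)→2080, (B,nl_idx)→2200, (C,merge)→2880, (B,merge)→2960, (C,hash)→3440, (C,nl)→24120 …(+1); best=2080 via (B,hash)
  {AC}: card=120; try (A,hash)→1120, (C,merge)→2280, (A,merge)→2420, (C,hash)→3320, (C,nl)→12060, (A,nl)→12200; best=1120 via (A,hash)
  {ABC}: card=360; try (B,nl_idx)→2320, (B,hash)→2920, (B,merge)→3040, (A,hash)→3400, (A,merge)→9100, (B,nl)→15520 …(+1); best=2320 via (B,nl_idx)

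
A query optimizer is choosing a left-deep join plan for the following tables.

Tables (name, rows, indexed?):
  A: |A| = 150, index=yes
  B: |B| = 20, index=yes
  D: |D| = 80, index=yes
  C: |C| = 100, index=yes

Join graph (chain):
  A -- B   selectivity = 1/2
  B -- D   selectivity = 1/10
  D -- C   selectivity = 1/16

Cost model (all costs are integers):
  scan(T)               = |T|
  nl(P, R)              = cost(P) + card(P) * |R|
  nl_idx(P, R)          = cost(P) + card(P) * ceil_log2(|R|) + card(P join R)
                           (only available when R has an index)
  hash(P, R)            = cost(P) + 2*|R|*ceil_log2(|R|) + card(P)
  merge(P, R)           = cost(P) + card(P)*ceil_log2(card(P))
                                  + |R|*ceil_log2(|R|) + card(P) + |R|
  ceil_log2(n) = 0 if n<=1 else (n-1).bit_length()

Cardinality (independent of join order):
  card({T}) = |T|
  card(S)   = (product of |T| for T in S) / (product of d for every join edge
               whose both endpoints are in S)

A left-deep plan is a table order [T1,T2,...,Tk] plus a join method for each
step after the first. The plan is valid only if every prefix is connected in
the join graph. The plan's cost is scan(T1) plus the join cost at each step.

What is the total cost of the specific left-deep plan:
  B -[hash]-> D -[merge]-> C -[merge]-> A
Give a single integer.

step 1: scan B: cost=20, card=20
step 2: join D via hash
    card(P join D) = 20*80/(10) = 160
    cost = 20 + 2*80*7 + 20 = 1160
step 3: join C via merge
    card(P join C) = 160*100/(16) = 1000
    cost = 1160 + 160*8 + 100*7 + 160 + 100 = 3400
step 4: join A via merge
    card(P join A) = 1000*150/(2) = 75000
    cost = 3400 + 1000*10 + 150*8 + 1000 + 150 = 15750

15750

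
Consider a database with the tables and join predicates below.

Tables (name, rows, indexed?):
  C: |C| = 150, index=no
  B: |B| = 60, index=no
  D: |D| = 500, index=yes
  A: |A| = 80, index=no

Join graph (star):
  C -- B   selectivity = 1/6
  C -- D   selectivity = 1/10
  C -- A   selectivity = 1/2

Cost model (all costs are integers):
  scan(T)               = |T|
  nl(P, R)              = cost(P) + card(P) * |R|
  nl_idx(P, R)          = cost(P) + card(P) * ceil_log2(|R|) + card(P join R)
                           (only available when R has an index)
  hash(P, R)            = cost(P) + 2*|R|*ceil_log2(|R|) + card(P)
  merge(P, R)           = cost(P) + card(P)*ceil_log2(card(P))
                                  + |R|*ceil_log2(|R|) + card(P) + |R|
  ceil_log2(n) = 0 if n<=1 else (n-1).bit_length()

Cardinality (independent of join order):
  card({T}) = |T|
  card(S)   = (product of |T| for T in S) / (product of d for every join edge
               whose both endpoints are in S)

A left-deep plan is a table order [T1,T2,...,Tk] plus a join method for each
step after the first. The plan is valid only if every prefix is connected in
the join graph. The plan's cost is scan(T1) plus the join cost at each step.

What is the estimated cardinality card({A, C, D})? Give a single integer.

Tables in S: A(80), C(150), D(500)
Edges inside S: C-D(d=10), C-A(d=2)
numerator = 80 * 150 * 500 = 6000000
denominator = 10 * 2 = 20
card(S) = 6000000 / 20 = 300000

300000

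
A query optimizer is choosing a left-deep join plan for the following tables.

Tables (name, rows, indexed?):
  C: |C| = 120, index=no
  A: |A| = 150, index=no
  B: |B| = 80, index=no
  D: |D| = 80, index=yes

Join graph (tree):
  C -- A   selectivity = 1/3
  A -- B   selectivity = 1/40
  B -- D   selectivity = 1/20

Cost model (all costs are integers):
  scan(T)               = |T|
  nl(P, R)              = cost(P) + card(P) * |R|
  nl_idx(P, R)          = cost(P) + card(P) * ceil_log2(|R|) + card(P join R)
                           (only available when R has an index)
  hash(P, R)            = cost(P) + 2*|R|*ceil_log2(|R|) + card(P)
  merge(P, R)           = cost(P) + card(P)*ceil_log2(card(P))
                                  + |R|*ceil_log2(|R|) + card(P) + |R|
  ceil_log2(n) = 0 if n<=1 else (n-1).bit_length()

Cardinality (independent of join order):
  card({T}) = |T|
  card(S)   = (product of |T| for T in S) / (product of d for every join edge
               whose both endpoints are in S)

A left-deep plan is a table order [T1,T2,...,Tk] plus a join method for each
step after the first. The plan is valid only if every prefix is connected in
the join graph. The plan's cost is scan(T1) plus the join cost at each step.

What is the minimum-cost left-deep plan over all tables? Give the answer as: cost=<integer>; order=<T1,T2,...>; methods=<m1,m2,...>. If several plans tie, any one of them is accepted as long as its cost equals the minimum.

cost=5720; order=A,B,D,C; methods=hash,hash,hash

Selinger DP (subsets sized 1..n):
  {C}: scan cost=120, card=120
  {A}: scan cost=150, card=150
  {B}: scan cost=80, card=80
  {D}: scan cost=80, card=80
  {AC}: card=6000; try (C,hash)→1980, (A,merge)→2430, (C,merge)→2460, (A,hash)→2640, (A,nl)→18120, (C,nl)→18150; best=1980 via (C,hash)
  {AB}: card=300; try (B,hash)→1420, (A,merge)→2070, (B,merge)→2140, (A,hash)→2560, (A,nl)→12080, (B,nl)→12150; best=1420 via (B,hash)
  {BD}: card=320; try (D,nl_idx)→960, (D,hash)→1280, (B,hash)→1280, (D,merge)→1360, (B,merge)→1360, (D,nl)→6480 …(+1); best=960 via (D,nl_idx)
  {ABC}: card=12000; try (C,hash)→3400, (C,merge)→5380, (B,hash)→9100, (C,nl)→37420, (B,merge)→86620, (B,nl)→481980; best=3400 via (C,hash)
  {ABD}: card=1200; try (D,hash)→2840, (A,hash)→3680, (D,nl_idx)→4720, (D,merge)→5060, (A,merge)→5510, (D,nl)→25420 …(+1); best=2840 via (D,hash)
  {ABCD}: card=48000; try (C,hash)→5720, (D,hash)→16520, (C,merge)→18200, (D,nl_idx)→135400, (C,nl)→146840, (D,merge)→184040 …(+1); best=5720 via (C,hash)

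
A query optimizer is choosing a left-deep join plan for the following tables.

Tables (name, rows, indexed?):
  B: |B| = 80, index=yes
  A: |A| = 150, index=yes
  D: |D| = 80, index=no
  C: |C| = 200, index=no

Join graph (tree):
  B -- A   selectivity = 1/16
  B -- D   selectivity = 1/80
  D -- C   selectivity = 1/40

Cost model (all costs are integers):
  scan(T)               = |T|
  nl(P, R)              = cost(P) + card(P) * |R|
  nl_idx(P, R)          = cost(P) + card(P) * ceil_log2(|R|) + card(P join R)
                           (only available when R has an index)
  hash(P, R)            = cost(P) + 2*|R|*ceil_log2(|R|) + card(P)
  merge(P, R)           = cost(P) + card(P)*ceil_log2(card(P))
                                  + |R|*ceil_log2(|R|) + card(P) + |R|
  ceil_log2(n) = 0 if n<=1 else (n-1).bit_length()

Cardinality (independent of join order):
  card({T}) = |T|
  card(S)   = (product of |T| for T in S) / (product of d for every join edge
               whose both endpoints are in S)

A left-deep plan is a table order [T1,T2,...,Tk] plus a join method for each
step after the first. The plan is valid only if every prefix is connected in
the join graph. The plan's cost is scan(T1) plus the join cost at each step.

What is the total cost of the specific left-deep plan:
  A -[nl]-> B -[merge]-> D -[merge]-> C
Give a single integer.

step 1: scan A: cost=150, card=150
step 2: join B via nl
    card(P join B) = 150*80/(16) = 750
    cost = 150 + 150*80 = 12150
step 3: join D via merge
    card(P join D) = 750*80/(80) = 750
    cost = 12150 + 750*10 + 80*7 + 750 + 80 = 21040
step 4: join C via merge
    card(P join C) = 750*200/(40) = 3750
    cost = 21040 + 750*10 + 200*8 + 750 + 200 = 31090

31090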